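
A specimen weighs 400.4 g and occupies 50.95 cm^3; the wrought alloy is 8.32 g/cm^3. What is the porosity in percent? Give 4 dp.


rho_part = 400.4 / 50.95 = 7.85868499 g/cm^3
Porosity = (1 - 7.85868499/8.32)*100 = 5.5447 %


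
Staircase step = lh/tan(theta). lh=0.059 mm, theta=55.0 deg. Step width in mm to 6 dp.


step = 0.059 / tan(55.0) = 0.041312 mm


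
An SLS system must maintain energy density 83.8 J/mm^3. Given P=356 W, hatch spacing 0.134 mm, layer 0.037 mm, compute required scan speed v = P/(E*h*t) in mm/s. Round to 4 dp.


v = 356 / (83.8*0.134*0.037) = 856.8395 mm/s


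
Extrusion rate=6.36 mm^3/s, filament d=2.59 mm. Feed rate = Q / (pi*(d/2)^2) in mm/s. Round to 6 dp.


A = pi*(2.59/2)^2 = 5.268529
v = 6.36 / 5.268529 = 1.207168 mm/s


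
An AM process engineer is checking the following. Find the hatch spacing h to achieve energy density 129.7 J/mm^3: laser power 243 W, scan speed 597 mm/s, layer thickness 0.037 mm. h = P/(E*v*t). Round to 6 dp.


h = 243 / (129.7*597*0.037) = 0.084818 mm


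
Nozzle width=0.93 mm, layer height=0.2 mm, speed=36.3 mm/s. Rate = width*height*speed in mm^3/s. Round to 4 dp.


Rate = 0.93 * 0.2 * 36.3 = 6.7518 mm^3/s


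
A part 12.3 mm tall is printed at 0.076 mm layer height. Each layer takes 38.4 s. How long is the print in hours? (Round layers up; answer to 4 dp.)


Layers = ceil(12.3/0.076) = 162
t = 162 * 38.4 / 3600 = 1.728 hrs


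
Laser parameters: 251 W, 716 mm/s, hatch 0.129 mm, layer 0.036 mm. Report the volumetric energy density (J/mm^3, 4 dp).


E = 251 / (716*0.129*0.036) = 75.4864 J/mm^3


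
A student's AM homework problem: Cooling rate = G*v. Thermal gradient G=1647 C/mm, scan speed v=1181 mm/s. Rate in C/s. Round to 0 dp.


CR = 1647 * 1181 = 1945107 C/s


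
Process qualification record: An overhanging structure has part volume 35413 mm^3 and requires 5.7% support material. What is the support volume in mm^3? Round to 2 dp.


V_support = 35413 * 0.057 = 2018.54 mm^3


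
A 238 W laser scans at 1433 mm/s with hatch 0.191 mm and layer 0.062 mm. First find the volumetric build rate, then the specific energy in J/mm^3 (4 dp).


Build rate = 1433 * 0.191 * 0.062 = 16.969586 mm^3/s
SE = 238 / 16.969586 = 14.0251 J/mm^3


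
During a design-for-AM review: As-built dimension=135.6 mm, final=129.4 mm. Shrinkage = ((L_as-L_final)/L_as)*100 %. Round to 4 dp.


Shrinkage = ((135.6-129.4)/135.6)*100 = 4.5723 %


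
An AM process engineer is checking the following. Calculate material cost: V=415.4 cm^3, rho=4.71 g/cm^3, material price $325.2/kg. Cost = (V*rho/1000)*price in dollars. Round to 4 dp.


Mass = 415.4*4.71/1000 = 1.956534 kg
Cost = 1.956534 * 325.2 = 636.2649 $


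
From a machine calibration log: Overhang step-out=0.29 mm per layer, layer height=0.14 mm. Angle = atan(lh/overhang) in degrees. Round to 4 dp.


angle = atan(0.14/0.29) = 25.7693 degrees


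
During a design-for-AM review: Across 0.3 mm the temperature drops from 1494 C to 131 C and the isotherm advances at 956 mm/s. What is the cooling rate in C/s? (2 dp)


G = (1494-131)/0.3 = 4543.33333333 C/mm
CR = 4543.33333333 * 956 = 4343426.67 C/s


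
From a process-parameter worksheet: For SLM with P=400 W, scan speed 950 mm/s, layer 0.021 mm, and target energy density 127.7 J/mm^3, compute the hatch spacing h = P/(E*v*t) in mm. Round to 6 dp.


h = 400 / (127.7*950*0.021) = 0.15701 mm


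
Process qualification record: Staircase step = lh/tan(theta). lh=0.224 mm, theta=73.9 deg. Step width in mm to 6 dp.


step = 0.224 / tan(73.9) = 0.064654 mm


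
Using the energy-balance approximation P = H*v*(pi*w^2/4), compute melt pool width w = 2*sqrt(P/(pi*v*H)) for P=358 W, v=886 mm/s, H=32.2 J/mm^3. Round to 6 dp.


w = 2*sqrt(358/(pi*886*32.2)) = 0.126401 mm


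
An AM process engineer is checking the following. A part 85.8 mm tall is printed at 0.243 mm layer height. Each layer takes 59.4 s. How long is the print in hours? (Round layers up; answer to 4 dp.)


Layers = ceil(85.8/0.243) = 354
t = 354 * 59.4 / 3600 = 5.841 hrs


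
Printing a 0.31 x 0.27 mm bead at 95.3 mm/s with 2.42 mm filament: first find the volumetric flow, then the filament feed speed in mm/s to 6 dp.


Q = 0.31 * 0.27 * 95.3 = 7.97661 mm^3/s
A_fil = pi*(2.42/2)^2 = 4.5996058 mm^2
v_feed = 7.97661 / 4.5996058 = 1.734194 mm/s


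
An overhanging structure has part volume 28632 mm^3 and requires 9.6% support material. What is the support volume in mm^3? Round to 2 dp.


V_support = 28632 * 0.096 = 2748.67 mm^3


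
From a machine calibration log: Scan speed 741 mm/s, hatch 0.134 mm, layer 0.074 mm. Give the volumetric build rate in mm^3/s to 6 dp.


Rate = 741 * 0.134 * 0.074 = 7.347756 mm^3/s


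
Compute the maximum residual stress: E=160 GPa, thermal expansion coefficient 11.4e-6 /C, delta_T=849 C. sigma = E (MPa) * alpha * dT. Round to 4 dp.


sigma = 160*1000 * 11.4e-6 * 849 = 1548.576 MPa


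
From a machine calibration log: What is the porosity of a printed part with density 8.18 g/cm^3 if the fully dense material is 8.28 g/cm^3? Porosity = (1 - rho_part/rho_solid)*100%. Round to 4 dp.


Porosity = (1-8.18/8.28)*100 = 1.2077 %


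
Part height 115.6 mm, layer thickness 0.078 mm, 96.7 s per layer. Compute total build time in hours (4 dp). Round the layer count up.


Layers = ceil(115.6/0.078) = 1483
t = 1483 * 96.7 / 3600 = 39.835 hrs


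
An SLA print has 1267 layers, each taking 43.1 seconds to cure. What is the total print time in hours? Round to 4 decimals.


t = 1267 * 43.1 / 3600 = 15.1688 hrs


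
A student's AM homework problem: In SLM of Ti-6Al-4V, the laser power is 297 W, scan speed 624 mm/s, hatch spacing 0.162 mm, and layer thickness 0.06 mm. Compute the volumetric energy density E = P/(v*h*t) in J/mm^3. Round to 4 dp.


E = 297 / (624*0.162*0.06) = 48.9672 J/mm^3


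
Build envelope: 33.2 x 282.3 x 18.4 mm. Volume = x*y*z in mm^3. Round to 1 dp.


V = 33.2 * 282.3 * 18.4 = 172451.4 mm^3


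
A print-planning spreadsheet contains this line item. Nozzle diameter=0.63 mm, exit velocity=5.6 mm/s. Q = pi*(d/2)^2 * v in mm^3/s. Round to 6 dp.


A = pi*(0.63/2)^2 = 0.31172453 mm^2
Q = 0.31172453 * 5.6 = 1.745657 mm^3/s


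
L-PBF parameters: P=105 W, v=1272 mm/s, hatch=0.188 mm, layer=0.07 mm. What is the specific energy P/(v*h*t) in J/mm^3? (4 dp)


Build rate = 1272 * 0.188 * 0.07 = 16.73952 mm^3/s
SE = 105 / 16.73952 = 6.2726 J/mm^3


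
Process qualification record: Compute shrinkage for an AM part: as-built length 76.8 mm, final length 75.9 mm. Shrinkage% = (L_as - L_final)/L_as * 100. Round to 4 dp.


Shrinkage = ((76.8-75.9)/76.8)*100 = 1.1719 %


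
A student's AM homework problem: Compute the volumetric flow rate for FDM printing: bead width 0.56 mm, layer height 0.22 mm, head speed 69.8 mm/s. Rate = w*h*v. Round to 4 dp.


Rate = 0.56 * 0.22 * 69.8 = 8.5994 mm^3/s


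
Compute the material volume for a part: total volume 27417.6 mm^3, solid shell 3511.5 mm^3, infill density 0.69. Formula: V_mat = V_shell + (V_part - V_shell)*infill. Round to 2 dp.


V_infill = (27417.6 - 3511.5) * 0.69 = 16495.21
V_total = 3511.5 + 16495.21 = 20006.71 mm^3


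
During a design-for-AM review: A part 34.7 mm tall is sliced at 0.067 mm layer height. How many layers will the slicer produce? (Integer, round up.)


Layers = ceil(34.7/0.067) = 518


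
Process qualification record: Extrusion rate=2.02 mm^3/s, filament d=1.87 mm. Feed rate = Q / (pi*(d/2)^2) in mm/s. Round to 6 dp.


A = pi*(1.87/2)^2 = 2.746459
v = 2.02 / 2.746459 = 0.735493 mm/s


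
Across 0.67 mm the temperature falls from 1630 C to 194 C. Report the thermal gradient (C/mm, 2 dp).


G = (1630-194)/0.67 = 2143.28 C/mm


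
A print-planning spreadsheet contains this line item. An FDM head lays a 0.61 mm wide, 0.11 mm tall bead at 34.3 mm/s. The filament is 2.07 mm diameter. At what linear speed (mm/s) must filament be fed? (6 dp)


Q = 0.61 * 0.11 * 34.3 = 2.30153 mm^3/s
A_fil = pi*(2.07/2)^2 = 3.36535259 mm^2
v_feed = 2.30153 / 3.36535259 = 0.68389 mm/s


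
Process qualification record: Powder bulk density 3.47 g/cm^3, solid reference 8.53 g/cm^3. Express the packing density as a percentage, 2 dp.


Packing = (3.47/8.53)*100 = 40.68 %


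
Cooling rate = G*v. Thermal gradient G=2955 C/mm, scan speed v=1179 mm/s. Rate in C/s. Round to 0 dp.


CR = 2955 * 1179 = 3483945 C/s


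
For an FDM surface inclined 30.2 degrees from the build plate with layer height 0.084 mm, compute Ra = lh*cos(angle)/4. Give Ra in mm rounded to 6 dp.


Ra = 0.084 * cos(30.2) / 4 = 0.01815 mm


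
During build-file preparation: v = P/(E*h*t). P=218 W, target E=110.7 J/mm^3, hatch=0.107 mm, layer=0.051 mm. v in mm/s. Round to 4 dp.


v = 218 / (110.7*0.107*0.051) = 360.8734 mm/s


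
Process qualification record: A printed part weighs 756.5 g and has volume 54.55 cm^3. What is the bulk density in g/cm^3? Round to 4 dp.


rho = 756.5 / 54.55 = 13.868 g/cm^3


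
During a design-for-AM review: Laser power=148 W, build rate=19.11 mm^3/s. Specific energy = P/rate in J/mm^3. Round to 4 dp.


SE = 148 / 19.11 = 7.7446 J/mm^3


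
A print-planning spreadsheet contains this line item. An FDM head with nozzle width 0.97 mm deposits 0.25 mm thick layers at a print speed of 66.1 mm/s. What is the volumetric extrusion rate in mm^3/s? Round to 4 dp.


Rate = 0.97 * 0.25 * 66.1 = 16.0293 mm^3/s


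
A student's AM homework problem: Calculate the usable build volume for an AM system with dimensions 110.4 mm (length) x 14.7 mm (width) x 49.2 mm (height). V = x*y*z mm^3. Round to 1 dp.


V = 110.4 * 14.7 * 49.2 = 79845.7 mm^3


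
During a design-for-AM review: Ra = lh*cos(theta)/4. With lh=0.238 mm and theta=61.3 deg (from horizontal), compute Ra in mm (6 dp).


Ra = 0.238 * cos(61.3) / 4 = 0.028573 mm


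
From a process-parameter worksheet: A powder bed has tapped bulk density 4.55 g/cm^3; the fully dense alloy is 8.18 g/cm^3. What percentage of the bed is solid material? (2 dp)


Packing = (4.55/8.18)*100 = 55.62 %


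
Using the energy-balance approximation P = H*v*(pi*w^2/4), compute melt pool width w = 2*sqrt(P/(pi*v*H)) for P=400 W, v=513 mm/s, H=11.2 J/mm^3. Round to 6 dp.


w = 2*sqrt(400/(pi*513*11.2)) = 0.297726 mm


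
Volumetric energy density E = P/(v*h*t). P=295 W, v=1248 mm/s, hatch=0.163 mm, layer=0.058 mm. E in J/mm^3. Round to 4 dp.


E = 295 / (1248*0.163*0.058) = 25.003 J/mm^3


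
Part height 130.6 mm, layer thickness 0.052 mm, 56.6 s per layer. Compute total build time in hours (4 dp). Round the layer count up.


Layers = ceil(130.6/0.052) = 2512
t = 2512 * 56.6 / 3600 = 39.4942 hrs


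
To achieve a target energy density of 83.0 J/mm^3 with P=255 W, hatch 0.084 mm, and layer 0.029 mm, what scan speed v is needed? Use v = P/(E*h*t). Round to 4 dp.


v = 255 / (83.0*0.084*0.029) = 1261.2024 mm/s


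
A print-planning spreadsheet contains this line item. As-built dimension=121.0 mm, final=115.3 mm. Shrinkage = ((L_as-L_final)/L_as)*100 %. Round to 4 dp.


Shrinkage = ((121.0-115.3)/121.0)*100 = 4.7107 %


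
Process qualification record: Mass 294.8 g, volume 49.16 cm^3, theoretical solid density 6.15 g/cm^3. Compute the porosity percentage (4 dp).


rho_part = 294.8 / 49.16 = 5.99674532 g/cm^3
Porosity = (1 - 5.99674532/6.15)*100 = 2.4919 %


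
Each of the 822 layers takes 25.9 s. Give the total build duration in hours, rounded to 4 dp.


t = 822 * 25.9 / 3600 = 5.9138 hrs


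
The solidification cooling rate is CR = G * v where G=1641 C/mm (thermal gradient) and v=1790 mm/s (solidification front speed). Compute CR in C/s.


CR = 1641 * 1790 = 2937390 C/s


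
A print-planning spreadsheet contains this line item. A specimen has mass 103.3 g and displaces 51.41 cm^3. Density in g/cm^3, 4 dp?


rho = 103.3 / 51.41 = 2.0093 g/cm^3


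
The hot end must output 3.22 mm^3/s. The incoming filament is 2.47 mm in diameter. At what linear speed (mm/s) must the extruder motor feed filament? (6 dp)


A = pi*(2.47/2)^2 = 4.791636
v = 3.22 / 4.791636 = 0.672004 mm/s


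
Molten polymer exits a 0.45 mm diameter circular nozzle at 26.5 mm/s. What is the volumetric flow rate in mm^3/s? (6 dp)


A = pi*(0.45/2)^2 = 0.15904313 mm^2
Q = 0.15904313 * 26.5 = 4.214643 mm^3/s


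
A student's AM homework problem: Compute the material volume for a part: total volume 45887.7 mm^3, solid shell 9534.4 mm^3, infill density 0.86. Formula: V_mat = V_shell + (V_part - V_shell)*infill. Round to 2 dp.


V_infill = (45887.7 - 9534.4) * 0.86 = 31263.84
V_total = 9534.4 + 31263.84 = 40798.24 mm^3


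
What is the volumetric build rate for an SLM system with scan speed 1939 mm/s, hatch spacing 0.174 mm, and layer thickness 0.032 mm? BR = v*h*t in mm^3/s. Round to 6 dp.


Rate = 1939 * 0.174 * 0.032 = 10.796352 mm^3/s


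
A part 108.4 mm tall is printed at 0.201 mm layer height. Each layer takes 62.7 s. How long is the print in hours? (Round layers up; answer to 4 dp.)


Layers = ceil(108.4/0.201) = 540
t = 540 * 62.7 / 3600 = 9.405 hrs


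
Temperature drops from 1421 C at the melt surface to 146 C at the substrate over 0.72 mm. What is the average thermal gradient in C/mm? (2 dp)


G = (1421-146)/0.72 = 1770.83 C/mm


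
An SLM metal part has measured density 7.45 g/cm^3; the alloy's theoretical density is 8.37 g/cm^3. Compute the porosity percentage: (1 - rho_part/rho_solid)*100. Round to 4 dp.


Porosity = (1-7.45/8.37)*100 = 10.9916 %


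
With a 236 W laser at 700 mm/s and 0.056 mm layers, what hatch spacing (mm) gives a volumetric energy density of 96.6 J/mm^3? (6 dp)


h = 236 / (96.6*700*0.056) = 0.062323 mm


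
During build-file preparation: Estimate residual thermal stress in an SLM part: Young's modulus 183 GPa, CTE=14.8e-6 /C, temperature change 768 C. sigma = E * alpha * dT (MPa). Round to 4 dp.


sigma = 183*1000 * 14.8e-6 * 768 = 2080.0512 MPa


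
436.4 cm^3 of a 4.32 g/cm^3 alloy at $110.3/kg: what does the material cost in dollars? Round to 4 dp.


Mass = 436.4*4.32/1000 = 1.885248 kg
Cost = 1.885248 * 110.3 = 207.9429 $


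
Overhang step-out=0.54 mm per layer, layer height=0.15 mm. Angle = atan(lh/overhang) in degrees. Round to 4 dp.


angle = atan(0.15/0.54) = 15.5241 degrees


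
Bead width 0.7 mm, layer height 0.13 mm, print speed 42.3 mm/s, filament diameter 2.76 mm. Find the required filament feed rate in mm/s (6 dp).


Q = 0.7 * 0.13 * 42.3 = 3.8493 mm^3/s
A_fil = pi*(2.76/2)^2 = 5.98284905 mm^2
v_feed = 3.8493 / 5.98284905 = 0.643389 mm/s


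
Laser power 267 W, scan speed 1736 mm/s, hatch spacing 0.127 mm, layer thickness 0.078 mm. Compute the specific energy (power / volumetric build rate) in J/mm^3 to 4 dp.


Build rate = 1736 * 0.127 * 0.078 = 17.196816 mm^3/s
SE = 267 / 17.196816 = 15.5261 J/mm^3


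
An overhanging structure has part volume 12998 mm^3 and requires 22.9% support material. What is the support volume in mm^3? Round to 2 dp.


V_support = 12998 * 0.229 = 2976.54 mm^3


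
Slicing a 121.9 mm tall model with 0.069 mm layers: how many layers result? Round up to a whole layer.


Layers = ceil(121.9/0.069) = 1767


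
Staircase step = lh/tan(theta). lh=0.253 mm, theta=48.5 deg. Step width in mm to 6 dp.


step = 0.253 / tan(48.5) = 0.223835 mm


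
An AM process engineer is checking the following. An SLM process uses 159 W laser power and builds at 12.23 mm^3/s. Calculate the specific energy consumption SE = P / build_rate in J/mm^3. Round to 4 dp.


SE = 159 / 12.23 = 13.0008 J/mm^3


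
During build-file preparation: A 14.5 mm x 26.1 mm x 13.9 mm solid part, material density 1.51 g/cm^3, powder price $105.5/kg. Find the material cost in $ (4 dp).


V = 14.5 * 26.1 * 13.9 = 5260.455 mm^3 = 5.260455 cm^3
Mass = 5.260455 * 1.51 / 1000 = 0.00794329 kg
Cost = 0.00794329 * 105.5 = 0.838 $


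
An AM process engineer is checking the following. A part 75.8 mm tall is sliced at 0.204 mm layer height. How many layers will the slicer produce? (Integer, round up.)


Layers = ceil(75.8/0.204) = 372


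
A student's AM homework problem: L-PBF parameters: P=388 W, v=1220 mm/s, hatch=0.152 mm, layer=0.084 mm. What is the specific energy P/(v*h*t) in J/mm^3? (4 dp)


Build rate = 1220 * 0.152 * 0.084 = 15.57696 mm^3/s
SE = 388 / 15.57696 = 24.9086 J/mm^3


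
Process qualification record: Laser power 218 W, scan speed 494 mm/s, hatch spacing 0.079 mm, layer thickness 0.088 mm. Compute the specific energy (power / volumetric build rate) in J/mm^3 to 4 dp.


Build rate = 494 * 0.079 * 0.088 = 3.434288 mm^3/s
SE = 218 / 3.434288 = 63.4775 J/mm^3


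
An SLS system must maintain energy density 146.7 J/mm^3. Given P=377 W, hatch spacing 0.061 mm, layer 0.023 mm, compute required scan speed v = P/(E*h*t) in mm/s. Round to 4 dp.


v = 377 / (146.7*0.061*0.023) = 1831.6967 mm/s


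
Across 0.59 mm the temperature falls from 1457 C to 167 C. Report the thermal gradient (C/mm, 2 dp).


G = (1457-167)/0.59 = 2186.44 C/mm


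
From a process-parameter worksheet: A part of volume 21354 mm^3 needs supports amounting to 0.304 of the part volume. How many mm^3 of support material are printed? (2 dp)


V_support = 21354 * 0.304 = 6491.62 mm^3


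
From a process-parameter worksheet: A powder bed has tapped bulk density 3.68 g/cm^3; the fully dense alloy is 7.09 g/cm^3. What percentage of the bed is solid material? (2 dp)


Packing = (3.68/7.09)*100 = 51.9 %


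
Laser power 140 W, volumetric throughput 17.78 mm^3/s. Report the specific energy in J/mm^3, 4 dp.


SE = 140 / 17.78 = 7.874 J/mm^3


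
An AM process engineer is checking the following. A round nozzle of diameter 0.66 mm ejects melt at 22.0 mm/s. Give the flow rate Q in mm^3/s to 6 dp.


A = pi*(0.66/2)^2 = 0.34211944 mm^2
Q = 0.34211944 * 22.0 = 7.526628 mm^3/s


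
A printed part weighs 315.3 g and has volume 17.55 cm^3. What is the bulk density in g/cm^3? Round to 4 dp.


rho = 315.3 / 17.55 = 17.9658 g/cm^3


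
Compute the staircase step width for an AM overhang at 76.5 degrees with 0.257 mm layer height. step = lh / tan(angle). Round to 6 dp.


step = 0.257 / tan(76.5) = 0.0617 mm


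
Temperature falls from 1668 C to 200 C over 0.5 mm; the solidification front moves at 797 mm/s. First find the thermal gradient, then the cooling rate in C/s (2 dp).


G = (1668-200)/0.5 = 2936.0 C/mm
CR = 2936.0 * 797 = 2339992.0 C/s


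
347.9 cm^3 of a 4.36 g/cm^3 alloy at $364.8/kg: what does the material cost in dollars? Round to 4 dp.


Mass = 347.9*4.36/1000 = 1.516844 kg
Cost = 1.516844 * 364.8 = 553.3447 $


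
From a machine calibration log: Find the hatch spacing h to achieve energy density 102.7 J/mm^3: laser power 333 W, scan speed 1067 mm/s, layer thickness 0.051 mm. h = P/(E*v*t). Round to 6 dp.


h = 333 / (102.7*1067*0.051) = 0.059585 mm


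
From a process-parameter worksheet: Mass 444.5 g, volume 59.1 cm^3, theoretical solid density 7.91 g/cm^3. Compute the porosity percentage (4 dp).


rho_part = 444.5 / 59.1 = 7.52115059 g/cm^3
Porosity = (1 - 7.52115059/7.91)*100 = 4.9159 %


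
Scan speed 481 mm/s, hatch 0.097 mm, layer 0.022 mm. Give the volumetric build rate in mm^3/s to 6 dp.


Rate = 481 * 0.097 * 0.022 = 1.026454 mm^3/s


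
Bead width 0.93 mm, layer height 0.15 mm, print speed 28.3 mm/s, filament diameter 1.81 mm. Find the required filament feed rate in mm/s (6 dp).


Q = 0.93 * 0.15 * 28.3 = 3.94785 mm^3/s
A_fil = pi*(1.81/2)^2 = 2.57304292 mm^2
v_feed = 3.94785 / 2.57304292 = 1.534312 mm/s


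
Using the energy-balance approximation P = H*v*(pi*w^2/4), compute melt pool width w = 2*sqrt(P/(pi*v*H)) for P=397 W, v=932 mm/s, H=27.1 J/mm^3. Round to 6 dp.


w = 2*sqrt(397/(pi*932*27.1)) = 0.141468 mm


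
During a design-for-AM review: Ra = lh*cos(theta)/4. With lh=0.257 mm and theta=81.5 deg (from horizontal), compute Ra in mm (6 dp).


Ra = 0.257 * cos(81.5) / 4 = 0.009497 mm


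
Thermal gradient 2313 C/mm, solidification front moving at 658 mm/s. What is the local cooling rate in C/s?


CR = 2313 * 658 = 1521954 C/s


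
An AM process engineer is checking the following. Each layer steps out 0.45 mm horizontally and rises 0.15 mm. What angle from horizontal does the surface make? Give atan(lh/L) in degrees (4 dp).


angle = atan(0.15/0.45) = 18.4349 degrees


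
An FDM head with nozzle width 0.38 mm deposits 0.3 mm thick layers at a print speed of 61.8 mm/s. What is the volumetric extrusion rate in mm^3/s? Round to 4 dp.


Rate = 0.38 * 0.3 * 61.8 = 7.0452 mm^3/s


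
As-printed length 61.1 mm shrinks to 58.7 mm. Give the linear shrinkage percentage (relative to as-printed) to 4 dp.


Shrinkage = ((61.1-58.7)/61.1)*100 = 3.928 %


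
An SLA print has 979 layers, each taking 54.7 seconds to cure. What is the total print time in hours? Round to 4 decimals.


t = 979 * 54.7 / 3600 = 14.8754 hrs


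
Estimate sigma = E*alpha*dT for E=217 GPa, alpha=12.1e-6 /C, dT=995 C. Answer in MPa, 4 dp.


sigma = 217*1000 * 12.1e-6 * 995 = 2612.5715 MPa


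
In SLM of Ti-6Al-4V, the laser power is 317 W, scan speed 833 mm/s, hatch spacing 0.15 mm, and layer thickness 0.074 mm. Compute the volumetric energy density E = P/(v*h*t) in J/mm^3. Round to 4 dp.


E = 317 / (833*0.15*0.074) = 34.284 J/mm^3


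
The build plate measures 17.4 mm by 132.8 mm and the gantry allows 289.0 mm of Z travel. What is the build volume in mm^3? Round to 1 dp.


V = 17.4 * 132.8 * 289.0 = 667798.1 mm^3


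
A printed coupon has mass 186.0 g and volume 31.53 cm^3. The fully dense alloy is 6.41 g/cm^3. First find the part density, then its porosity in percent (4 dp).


rho_part = 186.0 / 31.53 = 5.89914367 g/cm^3
Porosity = (1 - 5.89914367/6.41)*100 = 7.9697 %


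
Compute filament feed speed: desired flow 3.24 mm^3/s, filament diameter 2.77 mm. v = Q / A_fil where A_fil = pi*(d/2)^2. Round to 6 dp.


A = pi*(2.77/2)^2 = 6.026282
v = 3.24 / 6.026282 = 0.537645 mm/s


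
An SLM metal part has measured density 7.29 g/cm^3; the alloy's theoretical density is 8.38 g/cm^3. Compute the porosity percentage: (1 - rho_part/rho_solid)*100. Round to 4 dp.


Porosity = (1-7.29/8.38)*100 = 13.0072 %


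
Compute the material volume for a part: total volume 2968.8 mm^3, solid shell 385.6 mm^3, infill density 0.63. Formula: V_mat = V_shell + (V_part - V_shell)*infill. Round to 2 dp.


V_infill = (2968.8 - 385.6) * 0.63 = 1627.42
V_total = 385.6 + 1627.42 = 2013.02 mm^3


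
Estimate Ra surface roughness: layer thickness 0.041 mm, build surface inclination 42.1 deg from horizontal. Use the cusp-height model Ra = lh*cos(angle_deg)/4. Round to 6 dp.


Ra = 0.041 * cos(42.1) / 4 = 0.007605 mm


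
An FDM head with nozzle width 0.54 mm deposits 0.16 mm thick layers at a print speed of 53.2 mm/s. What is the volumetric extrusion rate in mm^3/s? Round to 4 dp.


Rate = 0.54 * 0.16 * 53.2 = 4.5965 mm^3/s


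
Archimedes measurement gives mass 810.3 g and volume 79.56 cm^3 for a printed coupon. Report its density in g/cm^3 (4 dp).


rho = 810.3 / 79.56 = 10.1848 g/cm^3


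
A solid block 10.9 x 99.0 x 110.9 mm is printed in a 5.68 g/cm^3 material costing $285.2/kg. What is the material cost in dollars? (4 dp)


V = 10.9 * 99.0 * 110.9 = 119672.19 mm^3 = 119.67219 cm^3
Mass = 119.67219 * 5.68 / 1000 = 0.67973804 kg
Cost = 0.67973804 * 285.2 = 193.8613 $


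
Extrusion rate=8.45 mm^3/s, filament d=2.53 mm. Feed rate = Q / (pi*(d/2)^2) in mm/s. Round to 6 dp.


A = pi*(2.53/2)^2 = 5.027255
v = 8.45 / 5.027255 = 1.680838 mm/s


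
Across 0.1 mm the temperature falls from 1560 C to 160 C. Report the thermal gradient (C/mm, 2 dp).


G = (1560-160)/0.1 = 14000.0 C/mm


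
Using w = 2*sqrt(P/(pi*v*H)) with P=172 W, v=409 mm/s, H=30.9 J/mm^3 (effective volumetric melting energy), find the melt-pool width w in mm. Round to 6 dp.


w = 2*sqrt(172/(pi*409*30.9)) = 0.131637 mm


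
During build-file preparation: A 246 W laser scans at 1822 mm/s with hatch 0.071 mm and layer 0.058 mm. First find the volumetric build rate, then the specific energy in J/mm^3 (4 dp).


Build rate = 1822 * 0.071 * 0.058 = 7.502996 mm^3/s
SE = 246 / 7.502996 = 32.7869 J/mm^3


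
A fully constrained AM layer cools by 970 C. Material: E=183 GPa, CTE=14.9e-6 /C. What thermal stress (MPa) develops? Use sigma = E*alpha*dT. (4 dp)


sigma = 183*1000 * 14.9e-6 * 970 = 2644.899 MPa


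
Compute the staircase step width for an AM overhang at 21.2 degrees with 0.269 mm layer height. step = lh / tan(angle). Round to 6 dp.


step = 0.269 / tan(21.2) = 0.693523 mm


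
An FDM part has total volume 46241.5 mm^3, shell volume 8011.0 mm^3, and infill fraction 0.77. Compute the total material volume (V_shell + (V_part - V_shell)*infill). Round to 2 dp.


V_infill = (46241.5 - 8011.0) * 0.77 = 29437.49
V_total = 8011.0 + 29437.49 = 37448.49 mm^3


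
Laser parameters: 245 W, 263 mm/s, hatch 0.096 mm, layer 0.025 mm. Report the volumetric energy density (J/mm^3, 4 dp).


E = 245 / (263*0.096*0.025) = 388.1496 J/mm^3


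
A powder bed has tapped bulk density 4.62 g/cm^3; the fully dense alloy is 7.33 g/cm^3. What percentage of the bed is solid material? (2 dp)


Packing = (4.62/7.33)*100 = 63.03 %


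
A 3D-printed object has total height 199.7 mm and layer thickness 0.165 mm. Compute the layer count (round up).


Layers = ceil(199.7/0.165) = 1211


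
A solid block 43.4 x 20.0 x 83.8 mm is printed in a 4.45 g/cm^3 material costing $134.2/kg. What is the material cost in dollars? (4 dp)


V = 43.4 * 20.0 * 83.8 = 72738.4 mm^3 = 72.7384 cm^3
Mass = 72.7384 * 4.45 / 1000 = 0.32368588 kg
Cost = 0.32368588 * 134.2 = 43.4386 $


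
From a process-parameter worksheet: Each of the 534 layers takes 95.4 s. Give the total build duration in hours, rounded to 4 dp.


t = 534 * 95.4 / 3600 = 14.151 hrs


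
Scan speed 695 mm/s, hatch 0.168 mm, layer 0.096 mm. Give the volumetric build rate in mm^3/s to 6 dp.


Rate = 695 * 0.168 * 0.096 = 11.20896 mm^3/s


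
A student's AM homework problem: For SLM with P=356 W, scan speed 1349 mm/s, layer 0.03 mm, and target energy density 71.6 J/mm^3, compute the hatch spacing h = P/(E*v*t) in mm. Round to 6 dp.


h = 356 / (71.6*1349*0.03) = 0.122858 mm


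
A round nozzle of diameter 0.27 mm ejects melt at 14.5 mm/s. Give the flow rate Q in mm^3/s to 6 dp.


A = pi*(0.27/2)^2 = 0.05725553 mm^2
Q = 0.05725553 * 14.5 = 0.830205 mm^3/s


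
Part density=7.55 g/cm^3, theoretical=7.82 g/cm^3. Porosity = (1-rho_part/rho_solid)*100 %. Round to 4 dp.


Porosity = (1-7.55/7.82)*100 = 3.4527 %


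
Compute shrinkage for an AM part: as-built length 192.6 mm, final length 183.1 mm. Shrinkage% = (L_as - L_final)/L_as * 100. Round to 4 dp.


Shrinkage = ((192.6-183.1)/192.6)*100 = 4.9325 %


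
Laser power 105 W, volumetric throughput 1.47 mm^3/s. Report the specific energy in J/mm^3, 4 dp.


SE = 105 / 1.47 = 71.4286 J/mm^3


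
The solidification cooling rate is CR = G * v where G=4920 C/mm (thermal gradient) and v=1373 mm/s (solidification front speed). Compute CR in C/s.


CR = 4920 * 1373 = 6755160 C/s


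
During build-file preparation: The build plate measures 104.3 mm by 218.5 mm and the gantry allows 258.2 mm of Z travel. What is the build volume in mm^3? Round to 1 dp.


V = 104.3 * 218.5 * 258.2 = 5884261.8 mm^3


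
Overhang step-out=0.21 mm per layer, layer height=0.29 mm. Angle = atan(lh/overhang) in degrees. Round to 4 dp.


angle = atan(0.29/0.21) = 54.0903 degrees


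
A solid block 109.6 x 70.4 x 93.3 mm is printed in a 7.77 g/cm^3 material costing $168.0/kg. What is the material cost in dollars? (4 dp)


V = 109.6 * 70.4 * 93.3 = 719887.872 mm^3 = 719.887872 cm^3
Mass = 719.887872 * 7.77 / 1000 = 5.59352877 kg
Cost = 5.59352877 * 168.0 = 939.7128 $


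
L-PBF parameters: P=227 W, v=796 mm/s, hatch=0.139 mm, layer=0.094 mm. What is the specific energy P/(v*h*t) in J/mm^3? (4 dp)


Build rate = 796 * 0.139 * 0.094 = 10.400536 mm^3/s
SE = 227 / 10.400536 = 21.8258 J/mm^3


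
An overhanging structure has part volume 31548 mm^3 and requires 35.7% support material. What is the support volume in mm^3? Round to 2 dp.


V_support = 31548 * 0.357 = 11262.64 mm^3


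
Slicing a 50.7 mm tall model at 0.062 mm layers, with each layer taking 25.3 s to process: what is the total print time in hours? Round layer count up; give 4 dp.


Layers = ceil(50.7/0.062) = 818
t = 818 * 25.3 / 3600 = 5.7487 hrs


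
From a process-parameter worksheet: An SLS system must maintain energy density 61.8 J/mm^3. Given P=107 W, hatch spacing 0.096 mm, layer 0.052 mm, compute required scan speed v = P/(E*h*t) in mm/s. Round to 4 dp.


v = 107 / (61.8*0.096*0.052) = 346.8333 mm/s


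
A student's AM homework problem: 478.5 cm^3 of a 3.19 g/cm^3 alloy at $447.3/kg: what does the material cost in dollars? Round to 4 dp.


Mass = 478.5*3.19/1000 = 1.526415 kg
Cost = 1.526415 * 447.3 = 682.7654 $


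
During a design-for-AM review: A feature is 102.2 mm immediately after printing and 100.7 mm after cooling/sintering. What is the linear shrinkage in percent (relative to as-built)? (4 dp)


Shrinkage = ((102.2-100.7)/102.2)*100 = 1.4677 %


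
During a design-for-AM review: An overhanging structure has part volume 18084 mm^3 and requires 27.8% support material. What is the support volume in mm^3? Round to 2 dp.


V_support = 18084 * 0.278 = 5027.35 mm^3


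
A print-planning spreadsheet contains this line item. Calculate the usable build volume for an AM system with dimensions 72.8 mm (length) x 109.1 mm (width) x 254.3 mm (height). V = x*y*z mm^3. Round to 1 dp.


V = 72.8 * 109.1 * 254.3 = 2019772.7 mm^3


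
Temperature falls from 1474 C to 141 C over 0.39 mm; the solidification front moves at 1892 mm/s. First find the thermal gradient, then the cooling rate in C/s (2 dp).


G = (1474-141)/0.39 = 3417.94871795 C/mm
CR = 3417.94871795 * 1892 = 6466758.97 C/s


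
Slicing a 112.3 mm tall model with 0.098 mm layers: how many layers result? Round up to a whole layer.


Layers = ceil(112.3/0.098) = 1146


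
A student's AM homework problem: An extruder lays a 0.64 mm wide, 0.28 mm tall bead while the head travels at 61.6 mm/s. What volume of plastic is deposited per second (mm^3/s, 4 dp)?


Rate = 0.64 * 0.28 * 61.6 = 11.0387 mm^3/s


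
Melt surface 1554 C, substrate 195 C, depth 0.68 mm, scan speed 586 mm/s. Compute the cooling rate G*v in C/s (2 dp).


G = (1554-195)/0.68 = 1998.52941176 C/mm
CR = 1998.52941176 * 586 = 1171138.24 C/s


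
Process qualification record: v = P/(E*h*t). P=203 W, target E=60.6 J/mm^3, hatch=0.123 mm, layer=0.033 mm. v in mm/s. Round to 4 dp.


v = 203 / (60.6*0.123*0.033) = 825.2858 mm/s


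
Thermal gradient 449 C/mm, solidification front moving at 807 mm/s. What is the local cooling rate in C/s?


CR = 449 * 807 = 362343 C/s


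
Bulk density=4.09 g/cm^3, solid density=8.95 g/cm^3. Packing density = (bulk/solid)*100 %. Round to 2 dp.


Packing = (4.09/8.95)*100 = 45.7 %


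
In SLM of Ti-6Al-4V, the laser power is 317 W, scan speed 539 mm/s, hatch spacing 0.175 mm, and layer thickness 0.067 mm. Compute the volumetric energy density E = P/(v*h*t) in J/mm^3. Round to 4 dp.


E = 317 / (539*0.175*0.067) = 50.16 J/mm^3


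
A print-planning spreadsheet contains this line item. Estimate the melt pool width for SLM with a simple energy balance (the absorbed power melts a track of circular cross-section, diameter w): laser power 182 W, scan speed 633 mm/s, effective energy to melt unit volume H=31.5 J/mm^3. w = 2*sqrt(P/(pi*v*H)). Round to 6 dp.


w = 2*sqrt(182/(pi*633*31.5)) = 0.107804 mm


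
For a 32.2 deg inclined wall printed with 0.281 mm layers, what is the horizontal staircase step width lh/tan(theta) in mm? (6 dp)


step = 0.281 / tan(32.2) = 0.44622 mm


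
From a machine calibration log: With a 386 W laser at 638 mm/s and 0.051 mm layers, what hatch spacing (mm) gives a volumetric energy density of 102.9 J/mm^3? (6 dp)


h = 386 / (102.9*638*0.051) = 0.115287 mm


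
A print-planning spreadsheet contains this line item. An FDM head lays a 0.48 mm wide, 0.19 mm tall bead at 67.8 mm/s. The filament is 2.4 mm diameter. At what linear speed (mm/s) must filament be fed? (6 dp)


Q = 0.48 * 0.19 * 67.8 = 6.18336 mm^3/s
A_fil = pi*(2.4/2)^2 = 4.52389342 mm^2
v_feed = 6.18336 / 4.52389342 = 1.366823 mm/s


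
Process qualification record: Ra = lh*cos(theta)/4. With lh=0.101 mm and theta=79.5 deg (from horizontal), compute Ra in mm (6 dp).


Ra = 0.101 * cos(79.5) / 4 = 0.004601 mm


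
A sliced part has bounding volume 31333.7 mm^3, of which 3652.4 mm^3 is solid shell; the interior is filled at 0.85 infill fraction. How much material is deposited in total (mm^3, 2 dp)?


V_infill = (31333.7 - 3652.4) * 0.85 = 23529.11
V_total = 3652.4 + 23529.11 = 27181.51 mm^3


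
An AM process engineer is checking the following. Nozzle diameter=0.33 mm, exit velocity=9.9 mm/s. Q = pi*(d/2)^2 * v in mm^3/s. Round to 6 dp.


A = pi*(0.33/2)^2 = 0.08552986 mm^2
Q = 0.08552986 * 9.9 = 0.846746 mm^3/s


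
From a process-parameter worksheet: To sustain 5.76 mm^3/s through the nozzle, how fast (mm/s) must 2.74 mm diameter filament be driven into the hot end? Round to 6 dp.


A = pi*(2.74/2)^2 = 5.896455
v = 5.76 / 5.896455 = 0.976858 mm/s


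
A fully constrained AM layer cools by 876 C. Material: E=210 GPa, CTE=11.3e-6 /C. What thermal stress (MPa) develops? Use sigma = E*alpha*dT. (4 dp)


sigma = 210*1000 * 11.3e-6 * 876 = 2078.748 MPa


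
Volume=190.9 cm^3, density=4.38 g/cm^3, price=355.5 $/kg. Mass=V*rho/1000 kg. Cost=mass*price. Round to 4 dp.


Mass = 190.9*4.38/1000 = 0.836142 kg
Cost = 0.836142 * 355.5 = 297.2485 $


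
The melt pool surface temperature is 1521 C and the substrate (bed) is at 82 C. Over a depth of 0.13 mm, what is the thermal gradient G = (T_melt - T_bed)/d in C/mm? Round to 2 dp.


G = (1521-82)/0.13 = 11069.23 C/mm


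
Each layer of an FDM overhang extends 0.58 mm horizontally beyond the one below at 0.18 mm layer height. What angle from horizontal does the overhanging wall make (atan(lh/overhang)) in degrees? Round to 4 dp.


angle = atan(0.18/0.58) = 17.2415 degrees


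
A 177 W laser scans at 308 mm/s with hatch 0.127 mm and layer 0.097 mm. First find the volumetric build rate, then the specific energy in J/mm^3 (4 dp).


Build rate = 308 * 0.127 * 0.097 = 3.794252 mm^3/s
SE = 177 / 3.794252 = 46.6495 J/mm^3


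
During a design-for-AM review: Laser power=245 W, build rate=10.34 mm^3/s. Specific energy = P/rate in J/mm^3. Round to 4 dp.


SE = 245 / 10.34 = 23.6944 J/mm^3


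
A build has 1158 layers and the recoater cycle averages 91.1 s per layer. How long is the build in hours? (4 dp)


t = 1158 * 91.1 / 3600 = 29.3038 hrs


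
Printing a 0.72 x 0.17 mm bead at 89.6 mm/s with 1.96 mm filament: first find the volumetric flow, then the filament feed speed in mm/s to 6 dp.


Q = 0.72 * 0.17 * 89.6 = 10.96704 mm^3/s
A_fil = pi*(1.96/2)^2 = 3.01718558 mm^2
v_feed = 10.96704 / 3.01718558 = 3.634858 mm/s


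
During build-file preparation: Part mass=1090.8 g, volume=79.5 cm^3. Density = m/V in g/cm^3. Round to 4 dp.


rho = 1090.8 / 79.5 = 13.7208 g/cm^3


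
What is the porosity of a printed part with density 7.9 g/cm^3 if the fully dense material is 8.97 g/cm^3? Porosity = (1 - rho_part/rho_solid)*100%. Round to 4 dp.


Porosity = (1-7.9/8.97)*100 = 11.9287 %


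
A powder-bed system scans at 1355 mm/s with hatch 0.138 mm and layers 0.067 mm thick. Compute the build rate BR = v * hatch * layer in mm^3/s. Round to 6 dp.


Rate = 1355 * 0.138 * 0.067 = 12.52833 mm^3/s


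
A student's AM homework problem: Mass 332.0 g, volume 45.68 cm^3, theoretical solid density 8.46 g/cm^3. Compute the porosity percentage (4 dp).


rho_part = 332.0 / 45.68 = 7.26795096 g/cm^3
Porosity = (1 - 7.26795096/8.46)*100 = 14.0904 %


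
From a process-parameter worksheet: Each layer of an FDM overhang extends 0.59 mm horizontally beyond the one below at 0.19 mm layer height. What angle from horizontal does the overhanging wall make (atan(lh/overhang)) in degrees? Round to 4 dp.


angle = atan(0.19/0.59) = 17.8503 degrees


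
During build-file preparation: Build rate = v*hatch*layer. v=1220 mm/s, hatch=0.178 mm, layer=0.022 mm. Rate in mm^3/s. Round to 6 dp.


Rate = 1220 * 0.178 * 0.022 = 4.77752 mm^3/s


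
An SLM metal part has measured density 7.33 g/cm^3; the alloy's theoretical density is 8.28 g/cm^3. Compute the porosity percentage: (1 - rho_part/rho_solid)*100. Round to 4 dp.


Porosity = (1-7.33/8.28)*100 = 11.4734 %


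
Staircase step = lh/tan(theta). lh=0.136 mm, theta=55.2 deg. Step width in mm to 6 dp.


step = 0.136 / tan(55.2) = 0.094522 mm


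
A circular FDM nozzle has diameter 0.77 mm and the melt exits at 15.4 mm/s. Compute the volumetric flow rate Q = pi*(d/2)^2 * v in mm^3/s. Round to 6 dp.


A = pi*(0.77/2)^2 = 0.46566257 mm^2
Q = 0.46566257 * 15.4 = 7.171204 mm^3/s


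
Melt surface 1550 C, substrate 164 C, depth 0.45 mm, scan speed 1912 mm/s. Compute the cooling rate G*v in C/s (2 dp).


G = (1550-164)/0.45 = 3080.0 C/mm
CR = 3080.0 * 1912 = 5888960.0 C/s


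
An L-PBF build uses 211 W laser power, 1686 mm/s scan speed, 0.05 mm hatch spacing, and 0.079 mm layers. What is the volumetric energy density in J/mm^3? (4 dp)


E = 211 / (1686*0.05*0.079) = 31.6831 J/mm^3


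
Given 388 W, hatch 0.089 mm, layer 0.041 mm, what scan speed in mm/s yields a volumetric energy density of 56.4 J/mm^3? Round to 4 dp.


v = 388 / (56.4*0.089*0.041) = 1885.2926 mm/s


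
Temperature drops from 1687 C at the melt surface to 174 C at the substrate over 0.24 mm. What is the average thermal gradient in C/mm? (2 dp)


G = (1687-174)/0.24 = 6304.17 C/mm


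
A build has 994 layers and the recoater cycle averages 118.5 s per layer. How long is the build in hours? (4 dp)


t = 994 * 118.5 / 3600 = 32.7192 hrs


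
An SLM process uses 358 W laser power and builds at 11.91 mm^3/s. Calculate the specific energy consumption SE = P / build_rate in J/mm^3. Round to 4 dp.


SE = 358 / 11.91 = 30.0588 J/mm^3


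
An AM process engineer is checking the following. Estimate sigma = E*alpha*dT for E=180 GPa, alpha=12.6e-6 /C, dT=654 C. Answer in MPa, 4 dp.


sigma = 180*1000 * 12.6e-6 * 654 = 1483.272 MPa


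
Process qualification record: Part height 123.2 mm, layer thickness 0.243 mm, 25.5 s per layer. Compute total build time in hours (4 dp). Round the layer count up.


Layers = ceil(123.2/0.243) = 507
t = 507 * 25.5 / 3600 = 3.5913 hrs


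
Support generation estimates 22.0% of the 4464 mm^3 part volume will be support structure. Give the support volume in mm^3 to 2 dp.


V_support = 4464 * 0.22 = 982.08 mm^3


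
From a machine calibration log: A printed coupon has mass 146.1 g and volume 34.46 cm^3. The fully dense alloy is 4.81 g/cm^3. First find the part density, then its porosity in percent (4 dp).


rho_part = 146.1 / 34.46 = 4.2396982 g/cm^3
Porosity = (1 - 4.2396982/4.81)*100 = 11.8566 %


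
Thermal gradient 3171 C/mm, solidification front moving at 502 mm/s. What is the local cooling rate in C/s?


CR = 3171 * 502 = 1591842 C/s
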